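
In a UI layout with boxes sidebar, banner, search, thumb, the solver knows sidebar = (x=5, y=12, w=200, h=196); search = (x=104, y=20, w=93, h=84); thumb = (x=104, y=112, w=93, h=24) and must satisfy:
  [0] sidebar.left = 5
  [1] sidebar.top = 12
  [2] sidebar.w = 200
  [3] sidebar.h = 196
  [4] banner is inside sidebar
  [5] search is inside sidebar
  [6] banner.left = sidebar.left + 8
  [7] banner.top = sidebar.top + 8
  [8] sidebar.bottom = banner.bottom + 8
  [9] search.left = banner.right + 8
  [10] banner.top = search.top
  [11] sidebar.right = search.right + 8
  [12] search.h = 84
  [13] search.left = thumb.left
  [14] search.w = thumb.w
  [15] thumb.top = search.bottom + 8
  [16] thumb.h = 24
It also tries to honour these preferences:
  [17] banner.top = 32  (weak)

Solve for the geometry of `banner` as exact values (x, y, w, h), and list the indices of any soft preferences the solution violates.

1. banner.x = 13  [banner.left = sidebar.left + 8]
2. banner.y = 20  [banner.top = sidebar.top + 8]
3. banner.h = 180  [sidebar.bottom = banner.bottom + 8]
4. banner.w = 83  [search.left = banner.right + 8]

banner = (x=13, y=20, w=83, h=180)
violated soft preferences: 17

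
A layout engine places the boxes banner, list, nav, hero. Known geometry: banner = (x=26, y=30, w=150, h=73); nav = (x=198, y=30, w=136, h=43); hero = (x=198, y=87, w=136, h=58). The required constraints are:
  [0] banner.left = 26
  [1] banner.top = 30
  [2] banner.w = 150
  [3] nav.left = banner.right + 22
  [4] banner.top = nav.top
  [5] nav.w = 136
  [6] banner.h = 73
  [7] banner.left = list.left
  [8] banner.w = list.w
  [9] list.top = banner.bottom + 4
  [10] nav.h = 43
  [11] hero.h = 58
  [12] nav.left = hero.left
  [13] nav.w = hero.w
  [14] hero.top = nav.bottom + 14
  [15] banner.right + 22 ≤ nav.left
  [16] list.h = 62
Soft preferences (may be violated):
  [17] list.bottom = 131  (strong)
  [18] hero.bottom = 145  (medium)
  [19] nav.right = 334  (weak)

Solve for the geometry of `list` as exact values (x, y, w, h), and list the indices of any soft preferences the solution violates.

list = (x=26, y=107, w=150, h=62)
violated soft preferences: 17

1. list.x = 26  [banner.left = list.left]
2. list.w = 150  [banner.w = list.w]
3. list.y = 107  [list.top = banner.bottom + 4]
4. list.h = 62  [list.h = 62]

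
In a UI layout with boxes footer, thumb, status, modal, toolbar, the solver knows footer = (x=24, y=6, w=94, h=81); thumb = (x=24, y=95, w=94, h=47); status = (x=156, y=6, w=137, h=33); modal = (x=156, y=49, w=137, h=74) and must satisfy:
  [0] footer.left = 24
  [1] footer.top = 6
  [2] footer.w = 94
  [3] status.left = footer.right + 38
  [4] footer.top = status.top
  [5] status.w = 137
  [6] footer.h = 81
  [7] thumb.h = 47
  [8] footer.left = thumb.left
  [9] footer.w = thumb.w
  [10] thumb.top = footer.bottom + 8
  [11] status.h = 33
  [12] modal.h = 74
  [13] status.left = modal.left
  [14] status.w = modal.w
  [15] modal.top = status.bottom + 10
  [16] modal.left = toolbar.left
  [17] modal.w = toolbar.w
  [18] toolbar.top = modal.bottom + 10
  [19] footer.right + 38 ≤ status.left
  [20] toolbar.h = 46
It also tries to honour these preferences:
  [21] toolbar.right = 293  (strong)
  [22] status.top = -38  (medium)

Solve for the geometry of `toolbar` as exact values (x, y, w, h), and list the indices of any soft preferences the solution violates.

toolbar = (x=156, y=133, w=137, h=46)
violated soft preferences: 22

1. toolbar.x = 156  [modal.left = toolbar.left]
2. toolbar.w = 137  [modal.w = toolbar.w]
3. toolbar.y = 133  [toolbar.top = modal.bottom + 10]
4. toolbar.h = 46  [toolbar.h = 46]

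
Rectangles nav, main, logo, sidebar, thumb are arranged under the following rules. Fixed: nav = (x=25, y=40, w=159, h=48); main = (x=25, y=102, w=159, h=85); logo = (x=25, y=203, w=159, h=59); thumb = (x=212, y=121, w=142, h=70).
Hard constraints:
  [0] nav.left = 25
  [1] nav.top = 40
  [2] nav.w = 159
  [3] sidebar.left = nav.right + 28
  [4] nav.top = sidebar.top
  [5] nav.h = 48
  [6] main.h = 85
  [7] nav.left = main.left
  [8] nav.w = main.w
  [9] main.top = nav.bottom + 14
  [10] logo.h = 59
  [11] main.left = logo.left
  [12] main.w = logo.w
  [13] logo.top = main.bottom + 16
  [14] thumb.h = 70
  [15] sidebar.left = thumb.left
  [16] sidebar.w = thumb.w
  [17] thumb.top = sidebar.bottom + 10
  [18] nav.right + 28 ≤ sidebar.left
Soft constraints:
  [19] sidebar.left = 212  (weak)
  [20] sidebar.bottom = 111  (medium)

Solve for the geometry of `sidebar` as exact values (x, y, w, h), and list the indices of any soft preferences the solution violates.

1. sidebar.x = 212  [sidebar.left = nav.right + 28]
2. sidebar.y = 40  [nav.top = sidebar.top]
3. sidebar.w = 142  [sidebar.w = thumb.w]
4. sidebar.h = 71  [thumb.top = sidebar.bottom + 10]

sidebar = (x=212, y=40, w=142, h=71)
violated soft preferences: none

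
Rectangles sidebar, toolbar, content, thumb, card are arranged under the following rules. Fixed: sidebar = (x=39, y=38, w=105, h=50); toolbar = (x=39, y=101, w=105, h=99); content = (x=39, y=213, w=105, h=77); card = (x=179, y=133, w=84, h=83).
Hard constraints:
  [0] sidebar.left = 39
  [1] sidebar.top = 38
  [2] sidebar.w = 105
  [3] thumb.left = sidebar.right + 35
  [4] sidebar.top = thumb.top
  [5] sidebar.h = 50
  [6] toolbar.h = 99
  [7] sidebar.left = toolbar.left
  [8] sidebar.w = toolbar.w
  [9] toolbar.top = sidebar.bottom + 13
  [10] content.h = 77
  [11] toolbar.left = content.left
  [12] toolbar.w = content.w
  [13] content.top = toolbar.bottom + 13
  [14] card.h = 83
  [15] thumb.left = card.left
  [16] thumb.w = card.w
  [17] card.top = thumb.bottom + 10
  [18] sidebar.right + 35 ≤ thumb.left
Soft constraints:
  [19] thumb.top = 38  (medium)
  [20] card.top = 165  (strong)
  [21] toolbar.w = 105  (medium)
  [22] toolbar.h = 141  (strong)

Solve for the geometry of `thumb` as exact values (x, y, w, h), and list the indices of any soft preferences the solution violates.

1. thumb.x = 179  [thumb.left = sidebar.right + 35]
2. thumb.y = 38  [sidebar.top = thumb.top]
3. thumb.w = 84  [thumb.w = card.w]
4. thumb.h = 85  [card.top = thumb.bottom + 10]

thumb = (x=179, y=38, w=84, h=85)
violated soft preferences: 20, 22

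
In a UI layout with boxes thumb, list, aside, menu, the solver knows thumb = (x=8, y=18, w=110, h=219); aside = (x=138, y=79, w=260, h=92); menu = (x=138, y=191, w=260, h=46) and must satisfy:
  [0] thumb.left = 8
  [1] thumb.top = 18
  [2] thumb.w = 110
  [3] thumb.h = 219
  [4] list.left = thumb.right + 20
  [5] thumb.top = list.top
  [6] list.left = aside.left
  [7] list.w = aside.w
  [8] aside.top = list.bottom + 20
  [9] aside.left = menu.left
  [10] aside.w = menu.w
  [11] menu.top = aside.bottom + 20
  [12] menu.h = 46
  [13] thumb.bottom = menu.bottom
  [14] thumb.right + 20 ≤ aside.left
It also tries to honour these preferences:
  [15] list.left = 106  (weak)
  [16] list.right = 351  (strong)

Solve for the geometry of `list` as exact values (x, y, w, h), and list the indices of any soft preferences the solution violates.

1. list.x = 138  [list.left = thumb.right + 20]
2. list.y = 18  [thumb.top = list.top]
3. list.w = 260  [list.w = aside.w]
4. list.h = 41  [aside.top = list.bottom + 20]

list = (x=138, y=18, w=260, h=41)
violated soft preferences: 15, 16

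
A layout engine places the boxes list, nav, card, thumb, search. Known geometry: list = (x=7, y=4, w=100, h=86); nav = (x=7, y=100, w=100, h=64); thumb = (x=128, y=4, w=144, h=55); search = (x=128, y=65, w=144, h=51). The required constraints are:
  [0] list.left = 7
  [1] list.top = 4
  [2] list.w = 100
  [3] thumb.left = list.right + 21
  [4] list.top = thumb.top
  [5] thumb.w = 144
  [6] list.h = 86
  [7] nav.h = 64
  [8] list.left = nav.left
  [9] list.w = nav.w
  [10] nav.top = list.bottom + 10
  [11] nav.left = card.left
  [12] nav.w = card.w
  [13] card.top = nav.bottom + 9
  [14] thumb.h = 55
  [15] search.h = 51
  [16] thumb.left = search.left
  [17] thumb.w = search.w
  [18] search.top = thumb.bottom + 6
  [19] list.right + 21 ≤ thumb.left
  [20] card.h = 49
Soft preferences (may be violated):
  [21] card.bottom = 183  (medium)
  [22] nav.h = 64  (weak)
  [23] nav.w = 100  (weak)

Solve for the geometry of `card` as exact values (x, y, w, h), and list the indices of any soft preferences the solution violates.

1. card.x = 7  [nav.left = card.left]
2. card.w = 100  [nav.w = card.w]
3. card.y = 173  [card.top = nav.bottom + 9]
4. card.h = 49  [card.h = 49]

card = (x=7, y=173, w=100, h=49)
violated soft preferences: 21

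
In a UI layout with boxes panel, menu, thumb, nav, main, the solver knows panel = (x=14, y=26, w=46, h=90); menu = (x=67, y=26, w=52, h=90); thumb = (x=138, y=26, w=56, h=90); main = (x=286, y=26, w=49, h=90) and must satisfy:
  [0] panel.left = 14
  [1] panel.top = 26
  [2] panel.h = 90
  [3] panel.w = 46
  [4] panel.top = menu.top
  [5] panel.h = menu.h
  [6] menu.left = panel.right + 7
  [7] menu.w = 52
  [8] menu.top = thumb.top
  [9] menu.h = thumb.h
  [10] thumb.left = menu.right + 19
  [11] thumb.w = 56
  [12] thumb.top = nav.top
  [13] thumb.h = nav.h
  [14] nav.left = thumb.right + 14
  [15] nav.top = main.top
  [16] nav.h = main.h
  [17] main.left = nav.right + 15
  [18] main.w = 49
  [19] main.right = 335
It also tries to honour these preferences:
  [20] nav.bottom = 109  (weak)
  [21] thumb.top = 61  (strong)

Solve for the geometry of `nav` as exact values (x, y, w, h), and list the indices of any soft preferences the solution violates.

1. nav.y = 26  [thumb.top = nav.top]
2. nav.h = 90  [thumb.h = nav.h]
3. nav.x = 208  [nav.left = thumb.right + 14]
4. nav.w = 63  [main.left = nav.right + 15]

nav = (x=208, y=26, w=63, h=90)
violated soft preferences: 20, 21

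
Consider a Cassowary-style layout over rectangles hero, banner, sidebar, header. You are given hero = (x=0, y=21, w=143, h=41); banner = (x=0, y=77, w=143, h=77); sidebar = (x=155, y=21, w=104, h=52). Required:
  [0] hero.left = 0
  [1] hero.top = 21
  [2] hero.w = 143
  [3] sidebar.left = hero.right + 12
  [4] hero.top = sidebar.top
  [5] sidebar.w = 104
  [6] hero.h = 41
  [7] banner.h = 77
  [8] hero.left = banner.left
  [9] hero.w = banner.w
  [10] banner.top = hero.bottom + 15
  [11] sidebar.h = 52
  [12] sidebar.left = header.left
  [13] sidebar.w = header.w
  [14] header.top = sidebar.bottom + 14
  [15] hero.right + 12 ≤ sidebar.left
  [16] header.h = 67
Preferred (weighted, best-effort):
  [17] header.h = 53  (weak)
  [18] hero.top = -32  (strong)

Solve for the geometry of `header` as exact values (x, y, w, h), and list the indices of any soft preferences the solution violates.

1. header.x = 155  [sidebar.left = header.left]
2. header.w = 104  [sidebar.w = header.w]
3. header.y = 87  [header.top = sidebar.bottom + 14]
4. header.h = 67  [header.h = 67]

header = (x=155, y=87, w=104, h=67)
violated soft preferences: 17, 18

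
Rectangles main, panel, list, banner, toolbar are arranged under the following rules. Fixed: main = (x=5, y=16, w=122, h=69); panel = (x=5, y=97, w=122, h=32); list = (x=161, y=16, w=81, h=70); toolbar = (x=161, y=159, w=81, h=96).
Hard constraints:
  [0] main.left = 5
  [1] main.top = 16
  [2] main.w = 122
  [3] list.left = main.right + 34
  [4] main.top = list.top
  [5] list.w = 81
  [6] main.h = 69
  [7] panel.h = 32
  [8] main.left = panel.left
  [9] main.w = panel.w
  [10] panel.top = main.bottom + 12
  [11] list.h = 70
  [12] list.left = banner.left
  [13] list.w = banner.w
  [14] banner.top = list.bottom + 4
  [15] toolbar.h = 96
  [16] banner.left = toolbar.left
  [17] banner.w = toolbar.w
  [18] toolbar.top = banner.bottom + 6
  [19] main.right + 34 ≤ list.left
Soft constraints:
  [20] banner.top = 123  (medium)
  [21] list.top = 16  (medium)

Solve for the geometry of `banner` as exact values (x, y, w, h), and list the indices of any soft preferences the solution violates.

banner = (x=161, y=90, w=81, h=63)
violated soft preferences: 20

1. banner.x = 161  [list.left = banner.left]
2. banner.w = 81  [list.w = banner.w]
3. banner.y = 90  [banner.top = list.bottom + 4]
4. banner.h = 63  [toolbar.top = banner.bottom + 6]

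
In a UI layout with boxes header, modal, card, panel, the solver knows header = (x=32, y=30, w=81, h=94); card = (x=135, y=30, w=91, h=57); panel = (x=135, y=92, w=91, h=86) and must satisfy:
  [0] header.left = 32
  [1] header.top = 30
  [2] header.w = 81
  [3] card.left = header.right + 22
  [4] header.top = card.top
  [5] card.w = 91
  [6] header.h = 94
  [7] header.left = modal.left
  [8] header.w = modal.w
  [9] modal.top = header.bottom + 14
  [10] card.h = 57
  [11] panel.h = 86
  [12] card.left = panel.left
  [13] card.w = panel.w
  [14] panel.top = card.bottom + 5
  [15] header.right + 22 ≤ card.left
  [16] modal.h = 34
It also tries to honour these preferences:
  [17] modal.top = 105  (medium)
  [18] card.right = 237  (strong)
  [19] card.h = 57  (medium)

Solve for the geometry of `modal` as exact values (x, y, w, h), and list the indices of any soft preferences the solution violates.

1. modal.x = 32  [header.left = modal.left]
2. modal.w = 81  [header.w = modal.w]
3. modal.y = 138  [modal.top = header.bottom + 14]
4. modal.h = 34  [modal.h = 34]

modal = (x=32, y=138, w=81, h=34)
violated soft preferences: 17, 18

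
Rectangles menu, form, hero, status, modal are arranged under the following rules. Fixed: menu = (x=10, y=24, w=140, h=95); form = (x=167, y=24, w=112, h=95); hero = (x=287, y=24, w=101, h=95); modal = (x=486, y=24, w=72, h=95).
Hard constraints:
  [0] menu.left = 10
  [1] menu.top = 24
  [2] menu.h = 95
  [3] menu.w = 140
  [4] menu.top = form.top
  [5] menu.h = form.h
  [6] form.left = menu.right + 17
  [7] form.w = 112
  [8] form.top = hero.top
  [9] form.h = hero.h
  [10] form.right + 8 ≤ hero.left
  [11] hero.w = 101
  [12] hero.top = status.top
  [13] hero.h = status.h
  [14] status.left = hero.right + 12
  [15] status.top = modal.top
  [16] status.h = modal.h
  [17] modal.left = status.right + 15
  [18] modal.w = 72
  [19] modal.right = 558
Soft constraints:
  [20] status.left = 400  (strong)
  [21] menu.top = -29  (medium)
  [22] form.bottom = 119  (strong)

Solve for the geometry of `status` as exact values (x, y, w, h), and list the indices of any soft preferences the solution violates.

status = (x=400, y=24, w=71, h=95)
violated soft preferences: 21

1. status.y = 24  [hero.top = status.top]
2. status.h = 95  [hero.h = status.h]
3. status.x = 400  [status.left = hero.right + 12]
4. status.w = 71  [modal.left = status.right + 15]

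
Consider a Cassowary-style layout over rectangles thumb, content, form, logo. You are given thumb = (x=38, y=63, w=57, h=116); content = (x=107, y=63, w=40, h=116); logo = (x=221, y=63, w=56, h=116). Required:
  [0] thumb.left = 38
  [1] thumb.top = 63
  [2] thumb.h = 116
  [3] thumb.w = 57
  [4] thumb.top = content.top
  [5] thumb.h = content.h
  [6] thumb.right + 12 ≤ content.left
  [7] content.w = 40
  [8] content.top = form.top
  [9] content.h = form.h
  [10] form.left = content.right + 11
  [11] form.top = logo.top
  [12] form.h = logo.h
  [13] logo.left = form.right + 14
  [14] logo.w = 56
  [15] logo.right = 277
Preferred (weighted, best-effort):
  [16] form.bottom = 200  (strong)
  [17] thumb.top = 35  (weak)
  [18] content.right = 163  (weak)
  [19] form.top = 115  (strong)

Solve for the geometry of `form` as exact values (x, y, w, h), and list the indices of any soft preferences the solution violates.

form = (x=158, y=63, w=49, h=116)
violated soft preferences: 16, 17, 18, 19

1. form.y = 63  [content.top = form.top]
2. form.h = 116  [content.h = form.h]
3. form.x = 158  [form.left = content.right + 11]
4. form.w = 49  [logo.left = form.right + 14]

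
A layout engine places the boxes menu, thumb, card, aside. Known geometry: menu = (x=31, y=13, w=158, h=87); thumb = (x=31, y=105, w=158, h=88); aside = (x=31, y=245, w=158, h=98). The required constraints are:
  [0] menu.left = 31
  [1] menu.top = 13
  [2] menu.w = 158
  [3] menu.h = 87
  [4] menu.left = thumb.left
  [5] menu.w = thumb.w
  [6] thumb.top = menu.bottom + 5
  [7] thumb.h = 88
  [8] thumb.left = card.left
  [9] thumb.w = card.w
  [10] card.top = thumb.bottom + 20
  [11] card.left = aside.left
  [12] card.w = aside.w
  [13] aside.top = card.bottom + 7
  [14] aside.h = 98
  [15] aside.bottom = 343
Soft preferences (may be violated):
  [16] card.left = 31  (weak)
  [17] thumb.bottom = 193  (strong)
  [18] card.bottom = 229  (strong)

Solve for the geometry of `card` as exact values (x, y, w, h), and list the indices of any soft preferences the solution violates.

1. card.x = 31  [thumb.left = card.left]
2. card.w = 158  [thumb.w = card.w]
3. card.y = 213  [card.top = thumb.bottom + 20]
4. card.h = 25  [aside.top = card.bottom + 7]

card = (x=31, y=213, w=158, h=25)
violated soft preferences: 18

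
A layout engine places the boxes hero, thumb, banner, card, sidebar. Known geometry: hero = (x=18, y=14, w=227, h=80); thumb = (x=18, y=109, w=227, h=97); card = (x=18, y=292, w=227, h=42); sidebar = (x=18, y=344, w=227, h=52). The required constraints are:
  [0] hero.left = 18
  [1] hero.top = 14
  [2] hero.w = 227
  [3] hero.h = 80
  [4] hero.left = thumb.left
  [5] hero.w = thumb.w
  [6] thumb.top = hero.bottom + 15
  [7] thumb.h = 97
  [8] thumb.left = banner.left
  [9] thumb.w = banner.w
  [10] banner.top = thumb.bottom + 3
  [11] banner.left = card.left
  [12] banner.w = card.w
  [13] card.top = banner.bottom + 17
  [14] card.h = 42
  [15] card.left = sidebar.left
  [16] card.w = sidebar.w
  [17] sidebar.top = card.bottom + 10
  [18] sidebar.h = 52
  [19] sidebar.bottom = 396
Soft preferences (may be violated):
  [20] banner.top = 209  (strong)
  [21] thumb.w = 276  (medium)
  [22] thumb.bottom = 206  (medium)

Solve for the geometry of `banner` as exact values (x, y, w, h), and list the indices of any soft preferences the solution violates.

banner = (x=18, y=209, w=227, h=66)
violated soft preferences: 21

1. banner.x = 18  [thumb.left = banner.left]
2. banner.w = 227  [thumb.w = banner.w]
3. banner.y = 209  [banner.top = thumb.bottom + 3]
4. banner.h = 66  [card.top = banner.bottom + 17]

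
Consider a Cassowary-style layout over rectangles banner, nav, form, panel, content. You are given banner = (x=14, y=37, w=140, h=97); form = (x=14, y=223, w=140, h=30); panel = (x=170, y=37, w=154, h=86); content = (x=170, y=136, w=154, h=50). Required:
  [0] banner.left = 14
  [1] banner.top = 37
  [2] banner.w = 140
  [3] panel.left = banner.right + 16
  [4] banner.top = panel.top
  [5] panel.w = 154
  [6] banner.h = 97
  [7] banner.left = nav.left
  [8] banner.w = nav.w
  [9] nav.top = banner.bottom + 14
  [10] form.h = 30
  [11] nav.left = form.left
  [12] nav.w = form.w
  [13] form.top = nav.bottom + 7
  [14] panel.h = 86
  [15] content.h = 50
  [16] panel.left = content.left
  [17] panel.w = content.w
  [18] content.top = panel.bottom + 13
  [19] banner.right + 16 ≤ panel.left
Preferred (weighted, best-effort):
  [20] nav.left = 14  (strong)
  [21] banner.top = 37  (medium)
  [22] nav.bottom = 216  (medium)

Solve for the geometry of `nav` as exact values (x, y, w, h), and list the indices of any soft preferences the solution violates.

nav = (x=14, y=148, w=140, h=68)
violated soft preferences: none

1. nav.x = 14  [banner.left = nav.left]
2. nav.w = 140  [banner.w = nav.w]
3. nav.y = 148  [nav.top = banner.bottom + 14]
4. nav.h = 68  [form.top = nav.bottom + 7]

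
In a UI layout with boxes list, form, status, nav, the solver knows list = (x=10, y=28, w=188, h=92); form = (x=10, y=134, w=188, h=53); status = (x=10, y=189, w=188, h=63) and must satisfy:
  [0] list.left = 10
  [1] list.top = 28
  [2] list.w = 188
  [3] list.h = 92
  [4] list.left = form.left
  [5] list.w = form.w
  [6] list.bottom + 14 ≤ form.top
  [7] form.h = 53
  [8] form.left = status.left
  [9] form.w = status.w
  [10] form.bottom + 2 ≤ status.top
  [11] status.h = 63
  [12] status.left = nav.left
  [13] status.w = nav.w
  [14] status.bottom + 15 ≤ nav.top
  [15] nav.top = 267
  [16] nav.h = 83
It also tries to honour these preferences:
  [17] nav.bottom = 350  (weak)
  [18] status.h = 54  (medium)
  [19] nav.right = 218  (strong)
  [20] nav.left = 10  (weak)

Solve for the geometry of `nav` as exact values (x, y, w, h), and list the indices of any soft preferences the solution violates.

1. nav.x = 10  [status.left = nav.left]
2. nav.w = 188  [status.w = nav.w]
3. nav.y = 267  [nav.top = 267]
4. nav.h = 83  [nav.h = 83]

nav = (x=10, y=267, w=188, h=83)
violated soft preferences: 18, 19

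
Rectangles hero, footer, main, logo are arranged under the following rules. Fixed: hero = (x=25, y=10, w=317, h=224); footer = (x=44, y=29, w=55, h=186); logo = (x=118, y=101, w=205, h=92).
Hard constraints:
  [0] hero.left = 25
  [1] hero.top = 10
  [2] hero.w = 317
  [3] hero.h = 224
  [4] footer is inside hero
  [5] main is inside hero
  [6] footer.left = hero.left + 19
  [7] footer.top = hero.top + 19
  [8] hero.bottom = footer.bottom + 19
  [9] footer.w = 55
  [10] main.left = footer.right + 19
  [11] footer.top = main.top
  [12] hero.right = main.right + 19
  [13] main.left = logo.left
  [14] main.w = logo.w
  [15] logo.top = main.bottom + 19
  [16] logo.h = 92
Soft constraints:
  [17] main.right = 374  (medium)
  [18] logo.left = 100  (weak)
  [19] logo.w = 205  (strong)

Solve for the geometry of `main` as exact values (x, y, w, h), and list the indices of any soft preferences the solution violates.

main = (x=118, y=29, w=205, h=53)
violated soft preferences: 17, 18

1. main.x = 118  [main.left = footer.right + 19]
2. main.y = 29  [footer.top = main.top]
3. main.w = 205  [hero.right = main.right + 19]
4. main.h = 53  [logo.top = main.bottom + 19]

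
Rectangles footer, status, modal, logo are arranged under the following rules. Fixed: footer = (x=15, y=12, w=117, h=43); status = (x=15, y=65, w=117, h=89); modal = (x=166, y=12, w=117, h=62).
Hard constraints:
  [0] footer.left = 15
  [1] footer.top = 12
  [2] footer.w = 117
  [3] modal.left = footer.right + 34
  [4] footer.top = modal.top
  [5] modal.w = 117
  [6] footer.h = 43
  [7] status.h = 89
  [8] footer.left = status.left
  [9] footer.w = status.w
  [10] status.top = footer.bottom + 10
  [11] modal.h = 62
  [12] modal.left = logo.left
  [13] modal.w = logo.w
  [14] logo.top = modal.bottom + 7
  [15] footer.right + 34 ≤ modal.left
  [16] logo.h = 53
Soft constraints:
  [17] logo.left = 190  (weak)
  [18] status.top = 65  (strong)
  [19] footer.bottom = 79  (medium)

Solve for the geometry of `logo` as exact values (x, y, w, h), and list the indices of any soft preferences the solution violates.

1. logo.x = 166  [modal.left = logo.left]
2. logo.w = 117  [modal.w = logo.w]
3. logo.y = 81  [logo.top = modal.bottom + 7]
4. logo.h = 53  [logo.h = 53]

logo = (x=166, y=81, w=117, h=53)
violated soft preferences: 17, 19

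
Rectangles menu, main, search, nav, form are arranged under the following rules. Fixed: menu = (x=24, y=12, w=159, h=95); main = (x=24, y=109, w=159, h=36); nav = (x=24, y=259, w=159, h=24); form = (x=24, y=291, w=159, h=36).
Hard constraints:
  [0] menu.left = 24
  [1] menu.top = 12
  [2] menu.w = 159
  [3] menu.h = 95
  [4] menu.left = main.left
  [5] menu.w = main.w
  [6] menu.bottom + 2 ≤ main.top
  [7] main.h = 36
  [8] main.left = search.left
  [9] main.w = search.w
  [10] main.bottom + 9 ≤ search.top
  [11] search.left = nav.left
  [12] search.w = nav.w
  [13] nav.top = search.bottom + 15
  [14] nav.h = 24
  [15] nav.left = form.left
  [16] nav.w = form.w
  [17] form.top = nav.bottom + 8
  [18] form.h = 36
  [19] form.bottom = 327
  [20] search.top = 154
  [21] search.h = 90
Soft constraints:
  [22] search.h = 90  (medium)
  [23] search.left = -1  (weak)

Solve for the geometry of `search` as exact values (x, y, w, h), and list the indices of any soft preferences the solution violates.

search = (x=24, y=154, w=159, h=90)
violated soft preferences: 23

1. search.x = 24  [main.left = search.left]
2. search.w = 159  [main.w = search.w]
3. search.y = 154  [search.top = 154]
4. search.h = 90  [search.h = 90]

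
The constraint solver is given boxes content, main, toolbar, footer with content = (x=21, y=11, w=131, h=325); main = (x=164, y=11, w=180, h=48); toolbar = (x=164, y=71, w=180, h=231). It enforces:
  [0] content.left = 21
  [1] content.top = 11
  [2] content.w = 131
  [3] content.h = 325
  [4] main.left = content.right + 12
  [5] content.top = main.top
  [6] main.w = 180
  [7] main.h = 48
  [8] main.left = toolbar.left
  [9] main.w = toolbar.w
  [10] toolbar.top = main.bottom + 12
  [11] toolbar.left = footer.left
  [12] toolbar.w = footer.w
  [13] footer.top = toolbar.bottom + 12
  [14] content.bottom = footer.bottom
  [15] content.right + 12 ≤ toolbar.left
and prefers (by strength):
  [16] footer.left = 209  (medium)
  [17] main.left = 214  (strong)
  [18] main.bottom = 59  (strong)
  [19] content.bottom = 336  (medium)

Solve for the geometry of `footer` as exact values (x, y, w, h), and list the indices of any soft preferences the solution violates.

1. footer.x = 164  [toolbar.left = footer.left]
2. footer.w = 180  [toolbar.w = footer.w]
3. footer.y = 314  [footer.top = toolbar.bottom + 12]
4. footer.h = 22  [content.bottom = footer.bottom]

footer = (x=164, y=314, w=180, h=22)
violated soft preferences: 16, 17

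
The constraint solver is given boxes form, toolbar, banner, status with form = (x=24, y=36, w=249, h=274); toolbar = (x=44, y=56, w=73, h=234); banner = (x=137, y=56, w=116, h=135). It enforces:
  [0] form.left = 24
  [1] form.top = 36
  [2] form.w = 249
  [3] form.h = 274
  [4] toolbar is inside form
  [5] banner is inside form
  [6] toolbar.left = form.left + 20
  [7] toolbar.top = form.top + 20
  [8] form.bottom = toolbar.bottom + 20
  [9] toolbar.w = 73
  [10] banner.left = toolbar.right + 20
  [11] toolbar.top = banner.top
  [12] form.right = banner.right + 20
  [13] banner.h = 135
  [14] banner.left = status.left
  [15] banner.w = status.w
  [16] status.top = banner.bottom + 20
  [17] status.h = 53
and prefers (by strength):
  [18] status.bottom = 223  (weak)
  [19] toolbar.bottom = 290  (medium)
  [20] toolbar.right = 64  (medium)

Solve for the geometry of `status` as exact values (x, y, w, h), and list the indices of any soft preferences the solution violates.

status = (x=137, y=211, w=116, h=53)
violated soft preferences: 18, 20

1. status.x = 137  [banner.left = status.left]
2. status.w = 116  [banner.w = status.w]
3. status.y = 211  [status.top = banner.bottom + 20]
4. status.h = 53  [status.h = 53]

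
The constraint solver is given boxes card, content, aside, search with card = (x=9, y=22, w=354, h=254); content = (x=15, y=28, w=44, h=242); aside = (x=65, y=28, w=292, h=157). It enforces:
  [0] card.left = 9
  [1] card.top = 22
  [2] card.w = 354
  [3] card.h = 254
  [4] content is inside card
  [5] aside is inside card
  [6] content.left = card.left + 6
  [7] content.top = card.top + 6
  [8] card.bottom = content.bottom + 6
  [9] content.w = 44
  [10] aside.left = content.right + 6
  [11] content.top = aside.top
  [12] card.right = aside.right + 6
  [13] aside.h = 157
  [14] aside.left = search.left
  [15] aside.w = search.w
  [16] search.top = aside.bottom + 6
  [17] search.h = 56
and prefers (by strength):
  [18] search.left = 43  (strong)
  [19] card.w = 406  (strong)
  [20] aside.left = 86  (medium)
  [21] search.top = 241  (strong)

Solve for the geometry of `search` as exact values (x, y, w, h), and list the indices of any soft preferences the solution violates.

1. search.x = 65  [aside.left = search.left]
2. search.w = 292  [aside.w = search.w]
3. search.y = 191  [search.top = aside.bottom + 6]
4. search.h = 56  [search.h = 56]

search = (x=65, y=191, w=292, h=56)
violated soft preferences: 18, 19, 20, 21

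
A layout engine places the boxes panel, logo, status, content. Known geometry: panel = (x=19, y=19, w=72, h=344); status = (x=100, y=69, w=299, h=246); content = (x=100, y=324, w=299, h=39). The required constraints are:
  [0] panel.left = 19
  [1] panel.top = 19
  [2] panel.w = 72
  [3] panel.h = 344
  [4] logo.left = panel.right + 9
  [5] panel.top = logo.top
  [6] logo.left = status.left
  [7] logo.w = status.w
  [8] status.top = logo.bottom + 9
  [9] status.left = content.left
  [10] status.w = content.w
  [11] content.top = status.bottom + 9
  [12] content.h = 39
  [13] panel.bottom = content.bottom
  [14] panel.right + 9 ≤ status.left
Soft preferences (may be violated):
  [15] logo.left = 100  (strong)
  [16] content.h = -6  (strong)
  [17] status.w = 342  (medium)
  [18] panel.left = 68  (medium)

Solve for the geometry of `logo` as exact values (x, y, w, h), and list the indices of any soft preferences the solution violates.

1. logo.x = 100  [logo.left = panel.right + 9]
2. logo.y = 19  [panel.top = logo.top]
3. logo.w = 299  [logo.w = status.w]
4. logo.h = 41  [status.top = logo.bottom + 9]

logo = (x=100, y=19, w=299, h=41)
violated soft preferences: 16, 17, 18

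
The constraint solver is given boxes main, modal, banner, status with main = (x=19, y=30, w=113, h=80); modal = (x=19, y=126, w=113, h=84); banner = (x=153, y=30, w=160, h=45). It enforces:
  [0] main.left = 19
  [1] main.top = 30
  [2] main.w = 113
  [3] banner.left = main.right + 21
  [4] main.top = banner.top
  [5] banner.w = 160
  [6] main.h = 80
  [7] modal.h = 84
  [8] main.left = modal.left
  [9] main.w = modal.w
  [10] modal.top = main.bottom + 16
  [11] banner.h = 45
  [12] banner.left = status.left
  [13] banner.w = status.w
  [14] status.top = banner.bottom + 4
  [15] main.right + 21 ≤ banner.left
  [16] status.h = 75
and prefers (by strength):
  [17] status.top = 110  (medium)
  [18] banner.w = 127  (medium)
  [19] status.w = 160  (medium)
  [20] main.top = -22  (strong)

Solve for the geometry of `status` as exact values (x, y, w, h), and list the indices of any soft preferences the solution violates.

status = (x=153, y=79, w=160, h=75)
violated soft preferences: 17, 18, 20

1. status.x = 153  [banner.left = status.left]
2. status.w = 160  [banner.w = status.w]
3. status.y = 79  [status.top = banner.bottom + 4]
4. status.h = 75  [status.h = 75]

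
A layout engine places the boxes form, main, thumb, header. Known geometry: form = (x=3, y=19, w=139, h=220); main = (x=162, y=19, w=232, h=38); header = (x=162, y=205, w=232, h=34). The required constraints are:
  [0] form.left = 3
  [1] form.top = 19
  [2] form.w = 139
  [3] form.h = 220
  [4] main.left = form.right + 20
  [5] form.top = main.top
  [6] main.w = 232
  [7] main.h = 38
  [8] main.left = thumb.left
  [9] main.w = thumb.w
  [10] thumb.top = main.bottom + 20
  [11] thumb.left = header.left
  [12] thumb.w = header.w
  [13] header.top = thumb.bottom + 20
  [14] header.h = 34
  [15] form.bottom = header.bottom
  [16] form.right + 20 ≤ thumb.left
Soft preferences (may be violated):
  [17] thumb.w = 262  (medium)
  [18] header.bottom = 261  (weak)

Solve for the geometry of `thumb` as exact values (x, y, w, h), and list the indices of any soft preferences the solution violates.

1. thumb.x = 162  [main.left = thumb.left]
2. thumb.w = 232  [main.w = thumb.w]
3. thumb.y = 77  [thumb.top = main.bottom + 20]
4. thumb.h = 108  [header.top = thumb.bottom + 20]

thumb = (x=162, y=77, w=232, h=108)
violated soft preferences: 17, 18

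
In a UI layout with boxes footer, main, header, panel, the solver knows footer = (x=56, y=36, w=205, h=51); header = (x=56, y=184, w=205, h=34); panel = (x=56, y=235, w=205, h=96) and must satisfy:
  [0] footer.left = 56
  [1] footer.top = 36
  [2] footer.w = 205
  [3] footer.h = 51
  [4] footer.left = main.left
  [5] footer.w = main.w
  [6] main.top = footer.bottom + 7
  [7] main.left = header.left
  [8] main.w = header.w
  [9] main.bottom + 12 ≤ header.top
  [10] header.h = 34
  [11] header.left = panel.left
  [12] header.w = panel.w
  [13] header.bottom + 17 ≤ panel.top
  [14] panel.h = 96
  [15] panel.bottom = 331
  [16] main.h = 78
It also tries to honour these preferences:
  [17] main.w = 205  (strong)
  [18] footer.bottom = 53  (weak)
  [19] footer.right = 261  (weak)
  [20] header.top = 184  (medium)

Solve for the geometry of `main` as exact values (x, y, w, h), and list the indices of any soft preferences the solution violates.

1. main.x = 56  [footer.left = main.left]
2. main.w = 205  [footer.w = main.w]
3. main.y = 94  [main.top = footer.bottom + 7]
4. main.h = 78  [main.h = 78]

main = (x=56, y=94, w=205, h=78)
violated soft preferences: 18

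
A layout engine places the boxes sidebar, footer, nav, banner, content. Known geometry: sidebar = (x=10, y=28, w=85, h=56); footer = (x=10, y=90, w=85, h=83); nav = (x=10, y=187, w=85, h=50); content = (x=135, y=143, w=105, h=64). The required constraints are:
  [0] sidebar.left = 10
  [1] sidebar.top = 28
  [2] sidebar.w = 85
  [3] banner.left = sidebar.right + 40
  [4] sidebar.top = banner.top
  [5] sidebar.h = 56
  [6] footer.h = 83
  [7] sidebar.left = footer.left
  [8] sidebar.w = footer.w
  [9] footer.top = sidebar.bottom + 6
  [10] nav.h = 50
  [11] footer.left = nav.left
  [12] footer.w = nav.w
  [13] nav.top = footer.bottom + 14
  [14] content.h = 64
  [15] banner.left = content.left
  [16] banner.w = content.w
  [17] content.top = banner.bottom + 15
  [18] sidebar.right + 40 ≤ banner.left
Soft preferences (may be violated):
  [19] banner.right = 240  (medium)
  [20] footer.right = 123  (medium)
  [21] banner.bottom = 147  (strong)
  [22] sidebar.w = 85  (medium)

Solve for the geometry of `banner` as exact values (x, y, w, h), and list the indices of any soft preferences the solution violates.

banner = (x=135, y=28, w=105, h=100)
violated soft preferences: 20, 21

1. banner.x = 135  [banner.left = sidebar.right + 40]
2. banner.y = 28  [sidebar.top = banner.top]
3. banner.w = 105  [banner.w = content.w]
4. banner.h = 100  [content.top = banner.bottom + 15]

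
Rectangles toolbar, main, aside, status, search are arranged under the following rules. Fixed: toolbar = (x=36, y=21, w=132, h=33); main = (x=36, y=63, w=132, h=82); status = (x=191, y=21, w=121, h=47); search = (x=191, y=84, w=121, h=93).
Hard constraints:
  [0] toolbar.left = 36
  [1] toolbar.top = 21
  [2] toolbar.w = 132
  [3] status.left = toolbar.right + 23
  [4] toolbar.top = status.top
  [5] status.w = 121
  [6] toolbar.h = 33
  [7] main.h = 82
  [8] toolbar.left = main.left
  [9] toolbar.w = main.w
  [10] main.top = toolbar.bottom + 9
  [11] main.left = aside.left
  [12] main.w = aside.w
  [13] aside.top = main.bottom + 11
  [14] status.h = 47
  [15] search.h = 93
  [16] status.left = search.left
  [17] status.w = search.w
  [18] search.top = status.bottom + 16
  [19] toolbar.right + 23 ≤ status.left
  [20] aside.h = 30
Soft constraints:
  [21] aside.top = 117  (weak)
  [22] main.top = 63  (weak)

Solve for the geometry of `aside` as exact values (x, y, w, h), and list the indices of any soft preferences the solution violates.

1. aside.x = 36  [main.left = aside.left]
2. aside.w = 132  [main.w = aside.w]
3. aside.y = 156  [aside.top = main.bottom + 11]
4. aside.h = 30  [aside.h = 30]

aside = (x=36, y=156, w=132, h=30)
violated soft preferences: 21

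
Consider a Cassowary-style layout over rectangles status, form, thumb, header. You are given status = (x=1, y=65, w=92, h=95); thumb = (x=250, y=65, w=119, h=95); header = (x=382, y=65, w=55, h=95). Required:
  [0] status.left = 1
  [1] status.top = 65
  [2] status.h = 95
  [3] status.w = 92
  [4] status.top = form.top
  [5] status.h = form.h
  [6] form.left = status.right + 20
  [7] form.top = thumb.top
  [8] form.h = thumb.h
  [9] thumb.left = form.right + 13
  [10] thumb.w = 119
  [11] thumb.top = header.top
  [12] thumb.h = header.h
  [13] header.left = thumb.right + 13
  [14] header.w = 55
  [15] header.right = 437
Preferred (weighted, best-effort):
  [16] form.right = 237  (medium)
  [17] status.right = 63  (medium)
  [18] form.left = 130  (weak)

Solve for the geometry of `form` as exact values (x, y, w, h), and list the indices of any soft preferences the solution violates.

1. form.y = 65  [status.top = form.top]
2. form.h = 95  [status.h = form.h]
3. form.x = 113  [form.left = status.right + 20]
4. form.w = 124  [thumb.left = form.right + 13]

form = (x=113, y=65, w=124, h=95)
violated soft preferences: 17, 18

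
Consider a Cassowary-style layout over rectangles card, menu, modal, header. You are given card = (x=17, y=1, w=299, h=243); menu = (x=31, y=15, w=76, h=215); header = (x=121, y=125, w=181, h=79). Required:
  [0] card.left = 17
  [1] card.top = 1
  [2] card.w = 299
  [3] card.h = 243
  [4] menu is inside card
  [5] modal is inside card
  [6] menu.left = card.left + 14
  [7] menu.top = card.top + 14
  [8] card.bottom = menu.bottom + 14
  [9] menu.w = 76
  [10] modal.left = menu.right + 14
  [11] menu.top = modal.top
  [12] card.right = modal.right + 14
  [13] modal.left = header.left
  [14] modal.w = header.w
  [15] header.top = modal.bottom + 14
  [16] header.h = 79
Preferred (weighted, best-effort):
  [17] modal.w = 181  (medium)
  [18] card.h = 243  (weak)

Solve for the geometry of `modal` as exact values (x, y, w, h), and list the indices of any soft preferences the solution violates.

modal = (x=121, y=15, w=181, h=96)
violated soft preferences: none

1. modal.x = 121  [modal.left = menu.right + 14]
2. modal.y = 15  [menu.top = modal.top]
3. modal.w = 181  [card.right = modal.right + 14]
4. modal.h = 96  [header.top = modal.bottom + 14]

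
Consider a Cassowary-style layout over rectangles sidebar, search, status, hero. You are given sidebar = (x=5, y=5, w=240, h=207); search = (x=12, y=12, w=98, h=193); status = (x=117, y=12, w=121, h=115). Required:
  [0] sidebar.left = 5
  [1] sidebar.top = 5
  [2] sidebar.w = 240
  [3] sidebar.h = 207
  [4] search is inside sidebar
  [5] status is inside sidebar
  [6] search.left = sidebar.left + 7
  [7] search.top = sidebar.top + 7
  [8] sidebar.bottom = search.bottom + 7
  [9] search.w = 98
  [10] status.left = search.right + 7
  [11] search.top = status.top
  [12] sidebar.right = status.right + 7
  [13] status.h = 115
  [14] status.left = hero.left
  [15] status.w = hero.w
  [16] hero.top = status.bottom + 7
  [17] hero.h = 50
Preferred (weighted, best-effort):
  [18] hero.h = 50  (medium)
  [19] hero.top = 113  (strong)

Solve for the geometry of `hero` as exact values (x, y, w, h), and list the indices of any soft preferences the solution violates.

1. hero.x = 117  [status.left = hero.left]
2. hero.w = 121  [status.w = hero.w]
3. hero.y = 134  [hero.top = status.bottom + 7]
4. hero.h = 50  [hero.h = 50]

hero = (x=117, y=134, w=121, h=50)
violated soft preferences: 19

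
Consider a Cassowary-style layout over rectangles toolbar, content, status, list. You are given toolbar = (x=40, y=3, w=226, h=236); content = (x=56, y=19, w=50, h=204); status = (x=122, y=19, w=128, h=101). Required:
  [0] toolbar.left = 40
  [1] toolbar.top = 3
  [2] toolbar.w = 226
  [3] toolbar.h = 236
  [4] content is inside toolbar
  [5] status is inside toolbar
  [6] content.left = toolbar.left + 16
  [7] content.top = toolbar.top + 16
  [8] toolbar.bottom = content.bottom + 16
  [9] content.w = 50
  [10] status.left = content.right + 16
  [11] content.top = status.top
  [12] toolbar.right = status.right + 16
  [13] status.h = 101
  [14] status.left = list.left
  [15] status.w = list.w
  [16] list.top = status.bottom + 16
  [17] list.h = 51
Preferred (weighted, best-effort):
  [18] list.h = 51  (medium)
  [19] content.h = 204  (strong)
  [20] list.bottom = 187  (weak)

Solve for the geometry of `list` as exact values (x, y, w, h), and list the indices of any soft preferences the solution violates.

list = (x=122, y=136, w=128, h=51)
violated soft preferences: none

1. list.x = 122  [status.left = list.left]
2. list.w = 128  [status.w = list.w]
3. list.y = 136  [list.top = status.bottom + 16]
4. list.h = 51  [list.h = 51]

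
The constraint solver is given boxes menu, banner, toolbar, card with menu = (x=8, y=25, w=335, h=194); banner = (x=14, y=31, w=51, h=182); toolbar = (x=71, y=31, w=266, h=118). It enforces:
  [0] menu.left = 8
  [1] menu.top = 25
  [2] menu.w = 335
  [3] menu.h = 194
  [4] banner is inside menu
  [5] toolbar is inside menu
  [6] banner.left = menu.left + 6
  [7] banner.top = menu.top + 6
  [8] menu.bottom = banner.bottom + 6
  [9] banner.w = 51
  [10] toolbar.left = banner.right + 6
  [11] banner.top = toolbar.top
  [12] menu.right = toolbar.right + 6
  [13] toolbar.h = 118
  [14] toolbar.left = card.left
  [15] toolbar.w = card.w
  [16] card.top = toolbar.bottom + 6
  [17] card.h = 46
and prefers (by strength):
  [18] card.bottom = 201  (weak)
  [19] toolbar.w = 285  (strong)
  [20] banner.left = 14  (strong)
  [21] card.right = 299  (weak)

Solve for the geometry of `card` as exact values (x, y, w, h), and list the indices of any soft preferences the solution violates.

card = (x=71, y=155, w=266, h=46)
violated soft preferences: 19, 21

1. card.x = 71  [toolbar.left = card.left]
2. card.w = 266  [toolbar.w = card.w]
3. card.y = 155  [card.top = toolbar.bottom + 6]
4. card.h = 46  [card.h = 46]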